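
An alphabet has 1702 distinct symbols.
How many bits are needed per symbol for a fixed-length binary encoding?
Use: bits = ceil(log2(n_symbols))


log2(1702) = 10.733
Bracket: 2^10 = 1024 < 1702 <= 2^11 = 2048
So ceil(log2(1702)) = 11

bits = ceil(log2(1702)) = ceil(10.733) = 11 bits


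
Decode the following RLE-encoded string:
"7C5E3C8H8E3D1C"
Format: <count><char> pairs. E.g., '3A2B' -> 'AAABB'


Expanding each <count><char> pair:
  7C -> 'CCCCCCC'
  5E -> 'EEEEE'
  3C -> 'CCC'
  8H -> 'HHHHHHHH'
  8E -> 'EEEEEEEE'
  3D -> 'DDD'
  1C -> 'C'

Decoded = CCCCCCCEEEEECCCHHHHHHHHEEEEEEEEDDDC


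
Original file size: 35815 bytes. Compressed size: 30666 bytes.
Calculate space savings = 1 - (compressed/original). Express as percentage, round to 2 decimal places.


ratio = compressed/original = 30666/35815 = 0.856233
savings = 1 - ratio = 1 - 0.856233 = 0.143767
as a percentage: 0.143767 * 100 = 14.38%

Space savings = 1 - 30666/35815 = 14.38%


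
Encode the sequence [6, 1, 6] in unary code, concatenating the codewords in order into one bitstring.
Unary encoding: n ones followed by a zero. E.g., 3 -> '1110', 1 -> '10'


Encode each number as n ones followed by a terminating 0:
  6 -> 1111110 (7 bits)
  1 -> 10 (2 bits)
  6 -> 1111110 (7 bits)
Total length = 7 + 2 + 7 = 16 bits.

Unary([6, 1, 6]) = 1111110101111110 (16 bits)


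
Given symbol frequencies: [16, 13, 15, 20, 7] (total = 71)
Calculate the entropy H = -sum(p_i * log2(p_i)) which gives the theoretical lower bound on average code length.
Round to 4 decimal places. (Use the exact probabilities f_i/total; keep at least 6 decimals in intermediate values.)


Per-symbol terms -p_i * log2(p_i) with p_i = f_i/71:
  p = 16/71 = 0.225352: log2(p) = -2.149747, -p*log2(p) = 0.484450
  p = 13/71 = 0.183099: log2(p) = -2.449307, -p*log2(p) = 0.448465
  p = 15/71 = 0.211268: log2(p) = -2.242857, -p*log2(p) = 0.473843
  p = 20/71 = 0.281690: log2(p) = -1.827819, -p*log2(p) = 0.514879
  p = 7/71 = 0.098592: log2(p) = -3.342392, -p*log2(p) = 0.329532
H = 0.484450 + 0.448465 + 0.473843 + 0.514879 + 0.329532 = 2.251169

H = 2.2512 bits/symbol


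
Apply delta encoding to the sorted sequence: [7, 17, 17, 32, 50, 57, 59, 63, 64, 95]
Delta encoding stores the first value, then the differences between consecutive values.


First value: 7
Deltas:
  17 - 7 = 10
  17 - 17 = 0
  32 - 17 = 15
  50 - 32 = 18
  57 - 50 = 7
  59 - 57 = 2
  63 - 59 = 4
  64 - 63 = 1
  95 - 64 = 31


Delta encoded: [7, 10, 0, 15, 18, 7, 2, 4, 1, 31]


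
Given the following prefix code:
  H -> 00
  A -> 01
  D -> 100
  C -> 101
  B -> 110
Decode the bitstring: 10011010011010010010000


Decoding step by step:
Bits 100 -> D
Bits 110 -> B
Bits 100 -> D
Bits 110 -> B
Bits 100 -> D
Bits 100 -> D
Bits 100 -> D
Bits 00 -> H


Decoded message: DBDBDDDH


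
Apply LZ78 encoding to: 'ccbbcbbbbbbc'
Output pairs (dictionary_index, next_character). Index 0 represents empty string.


LZ78 encoding steps:
Dictionary: {0: ''}
Step 1: w='' (idx 0), next='c' -> output (0, 'c'), add 'c' as idx 1
Step 2: w='c' (idx 1), next='b' -> output (1, 'b'), add 'cb' as idx 2
Step 3: w='' (idx 0), next='b' -> output (0, 'b'), add 'b' as idx 3
Step 4: w='cb' (idx 2), next='b' -> output (2, 'b'), add 'cbb' as idx 4
Step 5: w='b' (idx 3), next='b' -> output (3, 'b'), add 'bb' as idx 5
Step 6: w='bb' (idx 5), next='c' -> output (5, 'c'), add 'bbc' as idx 6


Encoded: [(0, 'c'), (1, 'b'), (0, 'b'), (2, 'b'), (3, 'b'), (5, 'c')]


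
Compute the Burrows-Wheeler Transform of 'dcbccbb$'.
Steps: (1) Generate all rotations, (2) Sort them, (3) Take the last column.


Rotations (sorted):
  0: $dcbccbb -> last char: b
  1: b$dcbccb -> last char: b
  2: bb$dcbcc -> last char: c
  3: bccbb$dc -> last char: c
  4: cbb$dcbc -> last char: c
  5: cbccbb$d -> last char: d
  6: ccbb$dcb -> last char: b
  7: dcbccbb$ -> last char: $


BWT = bbcccdb$


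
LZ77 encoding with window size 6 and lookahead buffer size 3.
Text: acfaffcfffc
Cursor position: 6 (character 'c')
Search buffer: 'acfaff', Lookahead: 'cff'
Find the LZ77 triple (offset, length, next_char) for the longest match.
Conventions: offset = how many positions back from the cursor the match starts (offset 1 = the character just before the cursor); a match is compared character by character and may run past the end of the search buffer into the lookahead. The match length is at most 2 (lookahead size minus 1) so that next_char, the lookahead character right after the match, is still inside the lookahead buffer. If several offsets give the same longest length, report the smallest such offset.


Try each offset into the search buffer:
  offset=1 (pos 5, char 'f'): match length 0
  offset=2 (pos 4, char 'f'): match length 0
  offset=3 (pos 3, char 'a'): match length 0
  offset=4 (pos 2, char 'f'): match length 0
  offset=5 (pos 1, char 'c'): match length 2
  offset=6 (pos 0, char 'a'): match length 0
Longest match has length 2 at offset 5.
next_char = character at position 6 + 2 = 8 -> 'f'

Best match: offset=5, length=2 (matching 'cf' starting at position 1)
LZ77 triple: (5, 2, 'f')


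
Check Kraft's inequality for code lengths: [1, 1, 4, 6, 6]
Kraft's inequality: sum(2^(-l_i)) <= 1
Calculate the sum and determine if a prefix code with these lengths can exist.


Sum = 2^(-1) + 2^(-1) + 2^(-4) + 2^(-6) + 2^(-6)
    = 0.5 + 0.5 + 0.0625 + 0.015625 + 0.015625
    = 70/64 = 1.09375
Since 1.09375 > 1, Kraft's inequality is NOT satisfied.
A prefix code with these lengths CANNOT exist.

Kraft sum = 1.09375. Not satisfied.


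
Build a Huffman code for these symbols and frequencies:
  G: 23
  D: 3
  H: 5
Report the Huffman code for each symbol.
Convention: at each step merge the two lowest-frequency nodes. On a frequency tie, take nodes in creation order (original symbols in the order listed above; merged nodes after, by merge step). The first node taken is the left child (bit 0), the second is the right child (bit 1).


Huffman tree construction:
Step 1: Merge D(3) + H(5) = 8
Step 2: Merge (D+H)(8) + G(23) = 31
Read each symbol's code off the tree from the root (left child = 0, right child = 1).

Codes:
  G: 1 (length 1)
  D: 00 (length 2)
  H: 01 (length 2)
Average code length: 39/31 = 1.2581 bits/symbol


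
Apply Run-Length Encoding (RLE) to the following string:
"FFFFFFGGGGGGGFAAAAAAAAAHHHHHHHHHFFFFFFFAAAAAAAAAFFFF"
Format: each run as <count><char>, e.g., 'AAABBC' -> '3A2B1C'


Scanning runs left to right:
  i=0: run of 'F' x 6 -> '6F'
  i=6: run of 'G' x 7 -> '7G'
  i=13: run of 'F' x 1 -> '1F'
  i=14: run of 'A' x 9 -> '9A'
  i=23: run of 'H' x 9 -> '9H'
  i=32: run of 'F' x 7 -> '7F'
  i=39: run of 'A' x 9 -> '9A'
  i=48: run of 'F' x 4 -> '4F'

RLE = 6F7G1F9A9H7F9A4F


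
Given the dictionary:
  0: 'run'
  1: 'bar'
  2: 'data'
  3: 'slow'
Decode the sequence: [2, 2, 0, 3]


Look up each index in the dictionary:
  2 -> 'data'
  2 -> 'data'
  0 -> 'run'
  3 -> 'slow'

Decoded: "data data run slow"


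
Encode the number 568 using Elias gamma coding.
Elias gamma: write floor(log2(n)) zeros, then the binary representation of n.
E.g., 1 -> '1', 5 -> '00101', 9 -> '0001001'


num_bits = floor(log2(568)) + 1 = 10
leading_zeros = num_bits - 1 = 9
binary(568) = 1000111000

Elias gamma(568) = '000000000' + '1000111000' = 0000000001000111000 (19 bits)


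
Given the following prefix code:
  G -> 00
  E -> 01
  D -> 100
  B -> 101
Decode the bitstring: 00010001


Decoding step by step:
Bits 00 -> G
Bits 01 -> E
Bits 00 -> G
Bits 01 -> E


Decoded message: GEGE


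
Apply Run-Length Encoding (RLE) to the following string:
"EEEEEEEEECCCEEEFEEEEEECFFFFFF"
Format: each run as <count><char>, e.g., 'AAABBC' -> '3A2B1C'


Scanning runs left to right:
  i=0: run of 'E' x 9 -> '9E'
  i=9: run of 'C' x 3 -> '3C'
  i=12: run of 'E' x 3 -> '3E'
  i=15: run of 'F' x 1 -> '1F'
  i=16: run of 'E' x 6 -> '6E'
  i=22: run of 'C' x 1 -> '1C'
  i=23: run of 'F' x 6 -> '6F'

RLE = 9E3C3E1F6E1C6F


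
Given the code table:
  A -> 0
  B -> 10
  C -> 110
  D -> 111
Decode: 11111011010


Decoding:
111 -> D
110 -> C
110 -> C
10 -> B


Result: DCCB


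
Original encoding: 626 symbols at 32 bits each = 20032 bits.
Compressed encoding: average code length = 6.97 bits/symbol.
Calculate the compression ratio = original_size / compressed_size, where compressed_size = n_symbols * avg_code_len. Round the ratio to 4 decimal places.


original_size = n_symbols * orig_bits = 626 * 32 = 20032 bits
compressed_size = n_symbols * avg_code_len = 626 * 6.97 = 4363.22 bits
ratio = original_size / compressed_size = 20032 / 4363.22 = 4.5911

Compression ratio = 4.5911


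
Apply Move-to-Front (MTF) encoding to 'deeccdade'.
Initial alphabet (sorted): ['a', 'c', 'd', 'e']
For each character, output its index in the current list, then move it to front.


MTF encoding:
'd': index 2 in ['a', 'c', 'd', 'e'] -> ['d', 'a', 'c', 'e']
'e': index 3 in ['d', 'a', 'c', 'e'] -> ['e', 'd', 'a', 'c']
'e': index 0 in ['e', 'd', 'a', 'c'] -> ['e', 'd', 'a', 'c']
'c': index 3 in ['e', 'd', 'a', 'c'] -> ['c', 'e', 'd', 'a']
'c': index 0 in ['c', 'e', 'd', 'a'] -> ['c', 'e', 'd', 'a']
'd': index 2 in ['c', 'e', 'd', 'a'] -> ['d', 'c', 'e', 'a']
'a': index 3 in ['d', 'c', 'e', 'a'] -> ['a', 'd', 'c', 'e']
'd': index 1 in ['a', 'd', 'c', 'e'] -> ['d', 'a', 'c', 'e']
'e': index 3 in ['d', 'a', 'c', 'e'] -> ['e', 'd', 'a', 'c']


Output: [2, 3, 0, 3, 0, 2, 3, 1, 3]


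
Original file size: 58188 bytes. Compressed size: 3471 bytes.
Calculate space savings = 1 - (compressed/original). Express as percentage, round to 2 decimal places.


ratio = compressed/original = 3471/58188 = 0.059651
savings = 1 - ratio = 1 - 0.059651 = 0.940349
as a percentage: 0.940349 * 100 = 94.03%

Space savings = 1 - 3471/58188 = 94.03%


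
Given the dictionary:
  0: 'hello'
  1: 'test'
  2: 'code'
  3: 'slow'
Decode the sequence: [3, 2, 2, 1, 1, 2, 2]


Look up each index in the dictionary:
  3 -> 'slow'
  2 -> 'code'
  2 -> 'code'
  1 -> 'test'
  1 -> 'test'
  2 -> 'code'
  2 -> 'code'

Decoded: "slow code code test test code code"


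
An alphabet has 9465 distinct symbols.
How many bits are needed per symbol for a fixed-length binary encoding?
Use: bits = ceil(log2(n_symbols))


log2(9465) = 13.2084
Bracket: 2^13 = 8192 < 9465 <= 2^14 = 16384
So ceil(log2(9465)) = 14

bits = ceil(log2(9465)) = ceil(13.2084) = 14 bits


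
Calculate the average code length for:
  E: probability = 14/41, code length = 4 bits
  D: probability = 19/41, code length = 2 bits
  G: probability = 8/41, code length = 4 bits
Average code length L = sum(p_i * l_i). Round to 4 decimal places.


Weighted contributions p_i * l_i:
  E: (14/41) * 4 = 56/41
  D: (19/41) * 2 = 38/41
  G: (8/41) * 4 = 32/41
Sum = (56 + 38 + 32)/41 = 126/41

L = 126/41 = 3.0732 bits/symbol


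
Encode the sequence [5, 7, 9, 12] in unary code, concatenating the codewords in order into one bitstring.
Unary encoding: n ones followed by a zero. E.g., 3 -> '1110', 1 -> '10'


Encode each number as n ones followed by a terminating 0:
  5 -> 111110 (6 bits)
  7 -> 11111110 (8 bits)
  9 -> 1111111110 (10 bits)
  12 -> 1111111111110 (13 bits)
Total length = 6 + 8 + 10 + 13 = 37 bits.

Unary([5, 7, 9, 12]) = 1111101111111011111111101111111111110 (37 bits)


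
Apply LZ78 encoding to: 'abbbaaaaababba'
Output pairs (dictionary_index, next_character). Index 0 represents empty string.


LZ78 encoding steps:
Dictionary: {0: ''}
Step 1: w='' (idx 0), next='a' -> output (0, 'a'), add 'a' as idx 1
Step 2: w='' (idx 0), next='b' -> output (0, 'b'), add 'b' as idx 2
Step 3: w='b' (idx 2), next='b' -> output (2, 'b'), add 'bb' as idx 3
Step 4: w='a' (idx 1), next='a' -> output (1, 'a'), add 'aa' as idx 4
Step 5: w='aa' (idx 4), next='a' -> output (4, 'a'), add 'aaa' as idx 5
Step 6: w='b' (idx 2), next='a' -> output (2, 'a'), add 'ba' as idx 6
Step 7: w='bb' (idx 3), next='a' -> output (3, 'a'), add 'bba' as idx 7


Encoded: [(0, 'a'), (0, 'b'), (2, 'b'), (1, 'a'), (4, 'a'), (2, 'a'), (3, 'a')]


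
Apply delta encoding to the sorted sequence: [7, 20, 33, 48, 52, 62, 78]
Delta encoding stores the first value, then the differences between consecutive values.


First value: 7
Deltas:
  20 - 7 = 13
  33 - 20 = 13
  48 - 33 = 15
  52 - 48 = 4
  62 - 52 = 10
  78 - 62 = 16


Delta encoded: [7, 13, 13, 15, 4, 10, 16]


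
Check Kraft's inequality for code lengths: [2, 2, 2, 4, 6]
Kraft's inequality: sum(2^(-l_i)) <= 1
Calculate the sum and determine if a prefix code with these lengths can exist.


Sum = 2^(-2) + 2^(-2) + 2^(-2) + 2^(-4) + 2^(-6)
    = 0.25 + 0.25 + 0.25 + 0.0625 + 0.015625
    = 53/64 = 0.828125
Since 0.828125 <= 1, Kraft's inequality IS satisfied.
A prefix code with these lengths CAN exist.

Kraft sum = 0.828125. Satisfied.


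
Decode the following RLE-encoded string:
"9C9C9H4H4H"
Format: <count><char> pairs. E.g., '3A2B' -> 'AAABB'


Expanding each <count><char> pair:
  9C -> 'CCCCCCCCC'
  9C -> 'CCCCCCCCC'
  9H -> 'HHHHHHHHH'
  4H -> 'HHHH'
  4H -> 'HHHH'

Decoded = CCCCCCCCCCCCCCCCCCHHHHHHHHHHHHHHHHH


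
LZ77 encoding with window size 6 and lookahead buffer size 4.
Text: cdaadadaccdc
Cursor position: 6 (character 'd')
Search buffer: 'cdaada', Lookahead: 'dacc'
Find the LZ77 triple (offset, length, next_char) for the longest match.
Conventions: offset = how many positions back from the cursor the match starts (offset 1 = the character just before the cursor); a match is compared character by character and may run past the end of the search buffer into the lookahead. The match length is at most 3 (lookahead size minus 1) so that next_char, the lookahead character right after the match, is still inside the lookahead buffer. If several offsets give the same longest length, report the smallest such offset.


Try each offset into the search buffer:
  offset=1 (pos 5, char 'a'): match length 0
  offset=2 (pos 4, char 'd'): match length 2
  offset=3 (pos 3, char 'a'): match length 0
  offset=4 (pos 2, char 'a'): match length 0
  offset=5 (pos 1, char 'd'): match length 2
  offset=6 (pos 0, char 'c'): match length 0
Longest match has length 2, found at offsets 2, 5; take the smallest, offset 2.
next_char = character at position 6 + 2 = 8 -> 'c'

Best match: offset=2, length=2 (matching 'da' starting at position 4)
LZ77 triple: (2, 2, 'c')


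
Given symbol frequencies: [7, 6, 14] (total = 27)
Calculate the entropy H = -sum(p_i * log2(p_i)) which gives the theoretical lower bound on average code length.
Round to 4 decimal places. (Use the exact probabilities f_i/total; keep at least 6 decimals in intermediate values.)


Per-symbol terms -p_i * log2(p_i) with p_i = f_i/27:
  p = 7/27 = 0.259259: log2(p) = -1.947533, -p*log2(p) = 0.504916
  p = 6/27 = 0.222222: log2(p) = -2.169925, -p*log2(p) = 0.482206
  p = 14/27 = 0.518519: log2(p) = -0.947533, -p*log2(p) = 0.491313
H = 0.504916 + 0.482206 + 0.491313 = 1.478435

H = 1.4784 bits/symbol


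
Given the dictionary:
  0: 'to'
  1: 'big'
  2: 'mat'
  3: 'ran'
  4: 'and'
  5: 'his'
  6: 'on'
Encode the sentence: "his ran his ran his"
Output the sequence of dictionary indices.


Look up each word in the dictionary:
  'his' -> 5
  'ran' -> 3
  'his' -> 5
  'ran' -> 3
  'his' -> 5

Encoded: [5, 3, 5, 3, 5]


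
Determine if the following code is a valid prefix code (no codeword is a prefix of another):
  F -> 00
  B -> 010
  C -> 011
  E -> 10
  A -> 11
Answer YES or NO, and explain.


Checking each pair (does one codeword prefix another?):
  F='00' vs B='010': no prefix
  F='00' vs C='011': no prefix
  F='00' vs E='10': no prefix
  F='00' vs A='11': no prefix
  B='010' vs F='00': no prefix
  B='010' vs C='011': no prefix
  B='010' vs E='10': no prefix
  B='010' vs A='11': no prefix
  C='011' vs F='00': no prefix
  C='011' vs B='010': no prefix
  C='011' vs E='10': no prefix
  C='011' vs A='11': no prefix
  E='10' vs F='00': no prefix
  E='10' vs B='010': no prefix
  E='10' vs C='011': no prefix
  E='10' vs A='11': no prefix
  A='11' vs F='00': no prefix
  A='11' vs B='010': no prefix
  A='11' vs C='011': no prefix
  A='11' vs E='10': no prefix
No violation found over all pairs.

YES -- this is a valid prefix code. No codeword is a prefix of any other codeword.


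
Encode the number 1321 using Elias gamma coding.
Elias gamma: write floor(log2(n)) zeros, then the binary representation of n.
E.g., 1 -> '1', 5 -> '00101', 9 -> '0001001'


num_bits = floor(log2(1321)) + 1 = 11
leading_zeros = num_bits - 1 = 10
binary(1321) = 10100101001

Elias gamma(1321) = '0000000000' + '10100101001' = 000000000010100101001 (21 bits)


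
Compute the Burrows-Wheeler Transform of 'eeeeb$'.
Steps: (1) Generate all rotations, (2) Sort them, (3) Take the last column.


Rotations (sorted):
  0: $eeeeb -> last char: b
  1: b$eeee -> last char: e
  2: eb$eee -> last char: e
  3: eeb$ee -> last char: e
  4: eeeb$e -> last char: e
  5: eeeeb$ -> last char: $


BWT = beeee$


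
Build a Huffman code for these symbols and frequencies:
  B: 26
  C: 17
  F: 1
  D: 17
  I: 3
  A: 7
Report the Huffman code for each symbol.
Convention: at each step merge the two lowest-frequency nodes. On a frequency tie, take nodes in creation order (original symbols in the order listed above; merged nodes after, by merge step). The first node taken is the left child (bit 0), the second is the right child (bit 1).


Huffman tree construction:
Step 1: Merge F(1) + I(3) = 4
Step 2: Merge (F+I)(4) + A(7) = 11
Step 3: Merge ((F+I)+A)(11) + C(17) = 28
Step 4: Merge D(17) + B(26) = 43
Step 5: Merge (((F+I)+A)+C)(28) + (D+B)(43) = 71
Read each symbol's code off the tree from the root (left child = 0, right child = 1).

Codes:
  B: 11 (length 2)
  C: 01 (length 2)
  F: 0000 (length 4)
  D: 10 (length 2)
  I: 0001 (length 4)
  A: 001 (length 3)
Average code length: 157/71 = 2.2113 bits/symbol


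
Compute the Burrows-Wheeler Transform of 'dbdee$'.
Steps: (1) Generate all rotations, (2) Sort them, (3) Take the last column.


Rotations (sorted):
  0: $dbdee -> last char: e
  1: bdee$d -> last char: d
  2: dbdee$ -> last char: $
  3: dee$db -> last char: b
  4: e$dbde -> last char: e
  5: ee$dbd -> last char: d


BWT = ed$bed


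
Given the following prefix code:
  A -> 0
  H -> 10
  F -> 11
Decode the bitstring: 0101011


Decoding step by step:
Bits 0 -> A
Bits 10 -> H
Bits 10 -> H
Bits 11 -> F


Decoded message: AHHF


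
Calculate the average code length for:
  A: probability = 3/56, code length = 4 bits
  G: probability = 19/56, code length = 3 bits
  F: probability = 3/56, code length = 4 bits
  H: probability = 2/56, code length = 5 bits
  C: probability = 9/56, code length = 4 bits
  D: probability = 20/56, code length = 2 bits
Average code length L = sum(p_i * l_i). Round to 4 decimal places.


Weighted contributions p_i * l_i:
  A: (3/56) * 4 = 12/56
  G: (19/56) * 3 = 57/56
  F: (3/56) * 4 = 12/56
  H: (2/56) * 5 = 10/56
  C: (9/56) * 4 = 36/56
  D: (20/56) * 2 = 40/56
Sum = (12 + 57 + 12 + 10 + 36 + 40)/56 = 167/56

L = 167/56 = 2.9821 bits/symbol


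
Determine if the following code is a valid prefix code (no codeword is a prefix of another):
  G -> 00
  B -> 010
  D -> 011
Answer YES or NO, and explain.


Checking each pair (does one codeword prefix another?):
  G='00' vs B='010': no prefix
  G='00' vs D='011': no prefix
  B='010' vs G='00': no prefix
  B='010' vs D='011': no prefix
  D='011' vs G='00': no prefix
  D='011' vs B='010': no prefix
No violation found over all pairs.

YES -- this is a valid prefix code. No codeword is a prefix of any other codeword.


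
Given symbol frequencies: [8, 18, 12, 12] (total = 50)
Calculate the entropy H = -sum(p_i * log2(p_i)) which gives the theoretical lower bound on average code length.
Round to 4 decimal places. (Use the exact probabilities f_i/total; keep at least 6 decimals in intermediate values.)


Per-symbol terms -p_i * log2(p_i) with p_i = f_i/50:
  p = 8/50 = 0.160000: log2(p) = -2.643856, -p*log2(p) = 0.423017
  p = 18/50 = 0.360000: log2(p) = -1.473931, -p*log2(p) = 0.530615
  p = 12/50 = 0.240000: log2(p) = -2.058894, -p*log2(p) = 0.494134
  p = 12/50 = 0.240000: log2(p) = -2.058894, -p*log2(p) = 0.494134
H = 0.423017 + 0.530615 + 0.494134 + 0.494134 = 1.941900

H = 1.9419 bits/symbol


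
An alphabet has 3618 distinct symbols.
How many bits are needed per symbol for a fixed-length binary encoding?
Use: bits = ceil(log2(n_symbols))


log2(3618) = 11.821
Bracket: 2^11 = 2048 < 3618 <= 2^12 = 4096
So ceil(log2(3618)) = 12

bits = ceil(log2(3618)) = ceil(11.821) = 12 bits


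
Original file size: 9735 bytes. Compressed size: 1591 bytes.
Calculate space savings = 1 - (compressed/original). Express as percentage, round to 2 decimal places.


ratio = compressed/original = 1591/9735 = 0.163431
savings = 1 - ratio = 1 - 0.163431 = 0.836569
as a percentage: 0.836569 * 100 = 83.66%

Space savings = 1 - 1591/9735 = 83.66%


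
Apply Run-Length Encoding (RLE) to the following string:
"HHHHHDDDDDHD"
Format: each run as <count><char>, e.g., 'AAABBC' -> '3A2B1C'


Scanning runs left to right:
  i=0: run of 'H' x 5 -> '5H'
  i=5: run of 'D' x 5 -> '5D'
  i=10: run of 'H' x 1 -> '1H'
  i=11: run of 'D' x 1 -> '1D'

RLE = 5H5D1H1D


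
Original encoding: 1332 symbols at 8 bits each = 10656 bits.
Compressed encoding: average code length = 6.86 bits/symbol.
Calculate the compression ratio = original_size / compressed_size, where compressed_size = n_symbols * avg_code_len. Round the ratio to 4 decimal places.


original_size = n_symbols * orig_bits = 1332 * 8 = 10656 bits
compressed_size = n_symbols * avg_code_len = 1332 * 6.86 = 9137.52 bits
ratio = original_size / compressed_size = 10656 / 9137.52 = 1.1662

Compression ratio = 1.1662


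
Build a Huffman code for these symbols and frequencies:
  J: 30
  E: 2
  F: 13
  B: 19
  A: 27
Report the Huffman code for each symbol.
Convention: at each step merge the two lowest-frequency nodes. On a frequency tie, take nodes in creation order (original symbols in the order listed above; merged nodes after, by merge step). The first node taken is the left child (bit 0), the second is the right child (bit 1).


Huffman tree construction:
Step 1: Merge E(2) + F(13) = 15
Step 2: Merge (E+F)(15) + B(19) = 34
Step 3: Merge A(27) + J(30) = 57
Step 4: Merge ((E+F)+B)(34) + (A+J)(57) = 91
Read each symbol's code off the tree from the root (left child = 0, right child = 1).

Codes:
  J: 11 (length 2)
  E: 000 (length 3)
  F: 001 (length 3)
  B: 01 (length 2)
  A: 10 (length 2)
Average code length: 197/91 = 2.1648 bits/symbol


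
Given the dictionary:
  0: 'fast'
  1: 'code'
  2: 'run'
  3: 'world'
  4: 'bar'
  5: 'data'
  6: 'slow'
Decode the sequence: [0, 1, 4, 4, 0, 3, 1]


Look up each index in the dictionary:
  0 -> 'fast'
  1 -> 'code'
  4 -> 'bar'
  4 -> 'bar'
  0 -> 'fast'
  3 -> 'world'
  1 -> 'code'

Decoded: "fast code bar bar fast world code"


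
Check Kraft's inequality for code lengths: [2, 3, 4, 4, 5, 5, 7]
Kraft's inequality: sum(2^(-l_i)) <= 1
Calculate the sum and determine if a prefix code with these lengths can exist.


Sum = 2^(-2) + 2^(-3) + 2^(-4) + 2^(-4) + 2^(-5) + 2^(-5) + 2^(-7)
    = 0.25 + 0.125 + 0.0625 + 0.0625 + 0.03125 + 0.03125 + 0.0078125
    = 73/128 = 0.5703125
Since 0.5703125 <= 1, Kraft's inequality IS satisfied.
A prefix code with these lengths CAN exist.

Kraft sum = 0.5703125. Satisfied.


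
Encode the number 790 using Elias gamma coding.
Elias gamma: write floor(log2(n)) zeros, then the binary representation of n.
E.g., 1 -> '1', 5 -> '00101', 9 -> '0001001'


num_bits = floor(log2(790)) + 1 = 10
leading_zeros = num_bits - 1 = 9
binary(790) = 1100010110

Elias gamma(790) = '000000000' + '1100010110' = 0000000001100010110 (19 bits)


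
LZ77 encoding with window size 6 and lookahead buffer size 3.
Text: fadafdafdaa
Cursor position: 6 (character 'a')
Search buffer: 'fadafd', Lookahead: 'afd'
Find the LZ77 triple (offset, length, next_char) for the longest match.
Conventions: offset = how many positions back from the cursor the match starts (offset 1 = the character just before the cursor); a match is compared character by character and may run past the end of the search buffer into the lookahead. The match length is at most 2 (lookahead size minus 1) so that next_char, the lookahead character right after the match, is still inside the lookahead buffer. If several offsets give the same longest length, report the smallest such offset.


Try each offset into the search buffer:
  offset=1 (pos 5, char 'd'): match length 0
  offset=2 (pos 4, char 'f'): match length 0
  offset=3 (pos 3, char 'a'): match length 2
  offset=4 (pos 2, char 'd'): match length 0
  offset=5 (pos 1, char 'a'): match length 1
  offset=6 (pos 0, char 'f'): match length 0
Longest match has length 2 at offset 3.
next_char = character at position 6 + 2 = 8 -> 'd'

Best match: offset=3, length=2 (matching 'af' starting at position 3)
LZ77 triple: (3, 2, 'd')


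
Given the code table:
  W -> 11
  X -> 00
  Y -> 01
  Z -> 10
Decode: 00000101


Decoding:
00 -> X
00 -> X
01 -> Y
01 -> Y


Result: XXYY


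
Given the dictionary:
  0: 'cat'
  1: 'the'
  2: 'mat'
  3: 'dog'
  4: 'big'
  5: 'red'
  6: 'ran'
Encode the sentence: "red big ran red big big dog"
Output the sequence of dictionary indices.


Look up each word in the dictionary:
  'red' -> 5
  'big' -> 4
  'ran' -> 6
  'red' -> 5
  'big' -> 4
  'big' -> 4
  'dog' -> 3

Encoded: [5, 4, 6, 5, 4, 4, 3]


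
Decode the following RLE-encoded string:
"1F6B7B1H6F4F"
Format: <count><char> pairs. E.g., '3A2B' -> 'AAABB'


Expanding each <count><char> pair:
  1F -> 'F'
  6B -> 'BBBBBB'
  7B -> 'BBBBBBB'
  1H -> 'H'
  6F -> 'FFFFFF'
  4F -> 'FFFF'

Decoded = FBBBBBBBBBBBBBHFFFFFFFFFF


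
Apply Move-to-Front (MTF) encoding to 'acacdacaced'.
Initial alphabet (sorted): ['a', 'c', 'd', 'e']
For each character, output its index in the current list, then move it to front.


MTF encoding:
'a': index 0 in ['a', 'c', 'd', 'e'] -> ['a', 'c', 'd', 'e']
'c': index 1 in ['a', 'c', 'd', 'e'] -> ['c', 'a', 'd', 'e']
'a': index 1 in ['c', 'a', 'd', 'e'] -> ['a', 'c', 'd', 'e']
'c': index 1 in ['a', 'c', 'd', 'e'] -> ['c', 'a', 'd', 'e']
'd': index 2 in ['c', 'a', 'd', 'e'] -> ['d', 'c', 'a', 'e']
'a': index 2 in ['d', 'c', 'a', 'e'] -> ['a', 'd', 'c', 'e']
'c': index 2 in ['a', 'd', 'c', 'e'] -> ['c', 'a', 'd', 'e']
'a': index 1 in ['c', 'a', 'd', 'e'] -> ['a', 'c', 'd', 'e']
'c': index 1 in ['a', 'c', 'd', 'e'] -> ['c', 'a', 'd', 'e']
'e': index 3 in ['c', 'a', 'd', 'e'] -> ['e', 'c', 'a', 'd']
'd': index 3 in ['e', 'c', 'a', 'd'] -> ['d', 'e', 'c', 'a']


Output: [0, 1, 1, 1, 2, 2, 2, 1, 1, 3, 3]


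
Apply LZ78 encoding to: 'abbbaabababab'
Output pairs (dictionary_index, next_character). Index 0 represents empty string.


LZ78 encoding steps:
Dictionary: {0: ''}
Step 1: w='' (idx 0), next='a' -> output (0, 'a'), add 'a' as idx 1
Step 2: w='' (idx 0), next='b' -> output (0, 'b'), add 'b' as idx 2
Step 3: w='b' (idx 2), next='b' -> output (2, 'b'), add 'bb' as idx 3
Step 4: w='a' (idx 1), next='a' -> output (1, 'a'), add 'aa' as idx 4
Step 5: w='b' (idx 2), next='a' -> output (2, 'a'), add 'ba' as idx 5
Step 6: w='ba' (idx 5), next='b' -> output (5, 'b'), add 'bab' as idx 6
Step 7: w='a' (idx 1), next='b' -> output (1, 'b'), add 'ab' as idx 7


Encoded: [(0, 'a'), (0, 'b'), (2, 'b'), (1, 'a'), (2, 'a'), (5, 'b'), (1, 'b')]


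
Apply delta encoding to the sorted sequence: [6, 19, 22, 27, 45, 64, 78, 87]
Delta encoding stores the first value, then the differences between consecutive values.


First value: 6
Deltas:
  19 - 6 = 13
  22 - 19 = 3
  27 - 22 = 5
  45 - 27 = 18
  64 - 45 = 19
  78 - 64 = 14
  87 - 78 = 9


Delta encoded: [6, 13, 3, 5, 18, 19, 14, 9]


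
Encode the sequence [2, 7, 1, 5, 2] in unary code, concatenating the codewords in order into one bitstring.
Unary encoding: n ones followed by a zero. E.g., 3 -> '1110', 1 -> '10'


Encode each number as n ones followed by a terminating 0:
  2 -> 110 (3 bits)
  7 -> 11111110 (8 bits)
  1 -> 10 (2 bits)
  5 -> 111110 (6 bits)
  2 -> 110 (3 bits)
Total length = 3 + 8 + 2 + 6 + 3 = 22 bits.

Unary([2, 7, 1, 5, 2]) = 1101111111010111110110 (22 bits)


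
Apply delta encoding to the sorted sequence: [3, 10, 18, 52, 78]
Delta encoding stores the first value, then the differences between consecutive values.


First value: 3
Deltas:
  10 - 3 = 7
  18 - 10 = 8
  52 - 18 = 34
  78 - 52 = 26


Delta encoded: [3, 7, 8, 34, 26]


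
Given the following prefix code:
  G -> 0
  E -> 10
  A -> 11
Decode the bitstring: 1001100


Decoding step by step:
Bits 10 -> E
Bits 0 -> G
Bits 11 -> A
Bits 0 -> G
Bits 0 -> G


Decoded message: EGAGG


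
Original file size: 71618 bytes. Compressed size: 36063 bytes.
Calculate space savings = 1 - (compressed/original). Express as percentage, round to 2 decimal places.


ratio = compressed/original = 36063/71618 = 0.503547
savings = 1 - ratio = 1 - 0.503547 = 0.496453
as a percentage: 0.496453 * 100 = 49.65%

Space savings = 1 - 36063/71618 = 49.65%


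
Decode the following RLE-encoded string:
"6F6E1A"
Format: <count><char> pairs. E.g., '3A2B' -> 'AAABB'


Expanding each <count><char> pair:
  6F -> 'FFFFFF'
  6E -> 'EEEEEE'
  1A -> 'A'

Decoded = FFFFFFEEEEEEA


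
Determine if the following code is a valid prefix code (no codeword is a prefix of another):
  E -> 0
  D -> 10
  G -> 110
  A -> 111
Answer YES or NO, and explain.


Checking each pair (does one codeword prefix another?):
  E='0' vs D='10': no prefix
  E='0' vs G='110': no prefix
  E='0' vs A='111': no prefix
  D='10' vs E='0': no prefix
  D='10' vs G='110': no prefix
  D='10' vs A='111': no prefix
  G='110' vs E='0': no prefix
  G='110' vs D='10': no prefix
  G='110' vs A='111': no prefix
  A='111' vs E='0': no prefix
  A='111' vs D='10': no prefix
  A='111' vs G='110': no prefix
No violation found over all pairs.

YES -- this is a valid prefix code. No codeword is a prefix of any other codeword.


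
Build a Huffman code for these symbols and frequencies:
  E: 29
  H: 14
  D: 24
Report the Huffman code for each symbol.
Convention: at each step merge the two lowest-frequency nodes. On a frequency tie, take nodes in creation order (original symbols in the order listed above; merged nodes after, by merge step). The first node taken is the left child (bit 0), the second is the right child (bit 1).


Huffman tree construction:
Step 1: Merge H(14) + D(24) = 38
Step 2: Merge E(29) + (H+D)(38) = 67
Read each symbol's code off the tree from the root (left child = 0, right child = 1).

Codes:
  E: 0 (length 1)
  H: 10 (length 2)
  D: 11 (length 2)
Average code length: 105/67 = 1.5672 bits/symbol


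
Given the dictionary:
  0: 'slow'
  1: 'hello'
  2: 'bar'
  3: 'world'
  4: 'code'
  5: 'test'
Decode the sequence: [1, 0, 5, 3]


Look up each index in the dictionary:
  1 -> 'hello'
  0 -> 'slow'
  5 -> 'test'
  3 -> 'world'

Decoded: "hello slow test world"


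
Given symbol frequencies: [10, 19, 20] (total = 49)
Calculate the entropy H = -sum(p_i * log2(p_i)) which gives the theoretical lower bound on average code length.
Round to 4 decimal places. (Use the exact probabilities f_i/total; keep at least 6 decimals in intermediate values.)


Per-symbol terms -p_i * log2(p_i) with p_i = f_i/49:
  p = 10/49 = 0.204082: log2(p) = -2.292782, -p*log2(p) = 0.467915
  p = 19/49 = 0.387755: log2(p) = -1.366782, -p*log2(p) = 0.529977
  p = 20/49 = 0.408163: log2(p) = -1.292782, -p*log2(p) = 0.527666
H = 0.467915 + 0.529977 + 0.527666 = 1.525558

H = 1.5256 bits/symbol


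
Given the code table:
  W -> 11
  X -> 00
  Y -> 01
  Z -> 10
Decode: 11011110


Decoding:
11 -> W
01 -> Y
11 -> W
10 -> Z


Result: WYWZ


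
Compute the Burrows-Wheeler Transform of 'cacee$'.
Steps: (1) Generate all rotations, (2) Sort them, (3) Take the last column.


Rotations (sorted):
  0: $cacee -> last char: e
  1: acee$c -> last char: c
  2: cacee$ -> last char: $
  3: cee$ca -> last char: a
  4: e$cace -> last char: e
  5: ee$cac -> last char: c


BWT = ec$aec


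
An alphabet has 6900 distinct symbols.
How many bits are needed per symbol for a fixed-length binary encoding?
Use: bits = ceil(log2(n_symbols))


log2(6900) = 12.7524
Bracket: 2^12 = 4096 < 6900 <= 2^13 = 8192
So ceil(log2(6900)) = 13

bits = ceil(log2(6900)) = ceil(12.7524) = 13 bits


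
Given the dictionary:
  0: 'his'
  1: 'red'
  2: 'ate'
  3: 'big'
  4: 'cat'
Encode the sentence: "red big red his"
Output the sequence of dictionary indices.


Look up each word in the dictionary:
  'red' -> 1
  'big' -> 3
  'red' -> 1
  'his' -> 0

Encoded: [1, 3, 1, 0]


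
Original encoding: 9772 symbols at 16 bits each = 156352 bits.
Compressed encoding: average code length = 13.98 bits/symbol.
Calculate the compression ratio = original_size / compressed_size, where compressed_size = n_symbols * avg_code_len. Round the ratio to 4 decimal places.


original_size = n_symbols * orig_bits = 9772 * 16 = 156352 bits
compressed_size = n_symbols * avg_code_len = 9772 * 13.98 = 136612.56 bits
ratio = original_size / compressed_size = 156352 / 136612.56 = 1.1445

Compression ratio = 1.1445


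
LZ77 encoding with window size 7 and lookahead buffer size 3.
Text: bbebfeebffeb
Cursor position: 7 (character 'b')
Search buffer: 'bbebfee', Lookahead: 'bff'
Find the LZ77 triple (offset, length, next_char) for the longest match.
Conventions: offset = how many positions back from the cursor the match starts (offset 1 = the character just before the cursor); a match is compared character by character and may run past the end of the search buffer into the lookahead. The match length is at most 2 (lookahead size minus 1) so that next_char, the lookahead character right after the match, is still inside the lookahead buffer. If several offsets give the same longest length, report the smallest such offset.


Try each offset into the search buffer:
  offset=1 (pos 6, char 'e'): match length 0
  offset=2 (pos 5, char 'e'): match length 0
  offset=3 (pos 4, char 'f'): match length 0
  offset=4 (pos 3, char 'b'): match length 2
  offset=5 (pos 2, char 'e'): match length 0
  offset=6 (pos 1, char 'b'): match length 1
  offset=7 (pos 0, char 'b'): match length 1
Longest match has length 2 at offset 4.
next_char = character at position 7 + 2 = 9 -> 'f'

Best match: offset=4, length=2 (matching 'bf' starting at position 3)
LZ77 triple: (4, 2, 'f')


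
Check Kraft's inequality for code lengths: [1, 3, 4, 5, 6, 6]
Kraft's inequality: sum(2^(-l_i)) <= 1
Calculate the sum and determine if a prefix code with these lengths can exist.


Sum = 2^(-1) + 2^(-3) + 2^(-4) + 2^(-5) + 2^(-6) + 2^(-6)
    = 0.5 + 0.125 + 0.0625 + 0.03125 + 0.015625 + 0.015625
    = 48/64 = 0.75
Since 0.75 <= 1, Kraft's inequality IS satisfied.
A prefix code with these lengths CAN exist.

Kraft sum = 0.75. Satisfied.


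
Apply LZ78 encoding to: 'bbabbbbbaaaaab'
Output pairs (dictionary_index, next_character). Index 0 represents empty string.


LZ78 encoding steps:
Dictionary: {0: ''}
Step 1: w='' (idx 0), next='b' -> output (0, 'b'), add 'b' as idx 1
Step 2: w='b' (idx 1), next='a' -> output (1, 'a'), add 'ba' as idx 2
Step 3: w='b' (idx 1), next='b' -> output (1, 'b'), add 'bb' as idx 3
Step 4: w='bb' (idx 3), next='b' -> output (3, 'b'), add 'bbb' as idx 4
Step 5: w='' (idx 0), next='a' -> output (0, 'a'), add 'a' as idx 5
Step 6: w='a' (idx 5), next='a' -> output (5, 'a'), add 'aa' as idx 6
Step 7: w='aa' (idx 6), next='b' -> output (6, 'b'), add 'aab' as idx 7


Encoded: [(0, 'b'), (1, 'a'), (1, 'b'), (3, 'b'), (0, 'a'), (5, 'a'), (6, 'b')]


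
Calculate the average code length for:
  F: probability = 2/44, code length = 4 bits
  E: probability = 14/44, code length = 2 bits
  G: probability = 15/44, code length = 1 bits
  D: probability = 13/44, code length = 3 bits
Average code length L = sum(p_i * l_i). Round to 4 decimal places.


Weighted contributions p_i * l_i:
  F: (2/44) * 4 = 8/44
  E: (14/44) * 2 = 28/44
  G: (15/44) * 1 = 15/44
  D: (13/44) * 3 = 39/44
Sum = (8 + 28 + 15 + 39)/44 = 90/44

L = 90/44 = 2.0455 bits/symbol


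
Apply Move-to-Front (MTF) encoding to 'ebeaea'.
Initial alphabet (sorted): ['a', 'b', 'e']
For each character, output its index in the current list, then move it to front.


MTF encoding:
'e': index 2 in ['a', 'b', 'e'] -> ['e', 'a', 'b']
'b': index 2 in ['e', 'a', 'b'] -> ['b', 'e', 'a']
'e': index 1 in ['b', 'e', 'a'] -> ['e', 'b', 'a']
'a': index 2 in ['e', 'b', 'a'] -> ['a', 'e', 'b']
'e': index 1 in ['a', 'e', 'b'] -> ['e', 'a', 'b']
'a': index 1 in ['e', 'a', 'b'] -> ['a', 'e', 'b']


Output: [2, 2, 1, 2, 1, 1]


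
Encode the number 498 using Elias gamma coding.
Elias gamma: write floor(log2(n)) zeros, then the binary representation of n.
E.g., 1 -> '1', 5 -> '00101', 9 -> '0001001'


num_bits = floor(log2(498)) + 1 = 9
leading_zeros = num_bits - 1 = 8
binary(498) = 111110010

Elias gamma(498) = '00000000' + '111110010' = 00000000111110010 (17 bits)


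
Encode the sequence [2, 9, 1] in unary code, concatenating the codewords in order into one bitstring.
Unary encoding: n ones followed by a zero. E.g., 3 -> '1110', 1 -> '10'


Encode each number as n ones followed by a terminating 0:
  2 -> 110 (3 bits)
  9 -> 1111111110 (10 bits)
  1 -> 10 (2 bits)
Total length = 3 + 10 + 2 = 15 bits.

Unary([2, 9, 1]) = 110111111111010 (15 bits)


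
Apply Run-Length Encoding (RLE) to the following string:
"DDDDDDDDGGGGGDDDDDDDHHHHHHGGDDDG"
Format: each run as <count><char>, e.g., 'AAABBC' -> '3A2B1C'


Scanning runs left to right:
  i=0: run of 'D' x 8 -> '8D'
  i=8: run of 'G' x 5 -> '5G'
  i=13: run of 'D' x 7 -> '7D'
  i=20: run of 'H' x 6 -> '6H'
  i=26: run of 'G' x 2 -> '2G'
  i=28: run of 'D' x 3 -> '3D'
  i=31: run of 'G' x 1 -> '1G'

RLE = 8D5G7D6H2G3D1G


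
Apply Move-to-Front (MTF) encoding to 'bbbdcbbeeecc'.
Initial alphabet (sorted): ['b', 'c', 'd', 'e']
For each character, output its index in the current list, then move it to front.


MTF encoding:
'b': index 0 in ['b', 'c', 'd', 'e'] -> ['b', 'c', 'd', 'e']
'b': index 0 in ['b', 'c', 'd', 'e'] -> ['b', 'c', 'd', 'e']
'b': index 0 in ['b', 'c', 'd', 'e'] -> ['b', 'c', 'd', 'e']
'd': index 2 in ['b', 'c', 'd', 'e'] -> ['d', 'b', 'c', 'e']
'c': index 2 in ['d', 'b', 'c', 'e'] -> ['c', 'd', 'b', 'e']
'b': index 2 in ['c', 'd', 'b', 'e'] -> ['b', 'c', 'd', 'e']
'b': index 0 in ['b', 'c', 'd', 'e'] -> ['b', 'c', 'd', 'e']
'e': index 3 in ['b', 'c', 'd', 'e'] -> ['e', 'b', 'c', 'd']
'e': index 0 in ['e', 'b', 'c', 'd'] -> ['e', 'b', 'c', 'd']
'e': index 0 in ['e', 'b', 'c', 'd'] -> ['e', 'b', 'c', 'd']
'c': index 2 in ['e', 'b', 'c', 'd'] -> ['c', 'e', 'b', 'd']
'c': index 0 in ['c', 'e', 'b', 'd'] -> ['c', 'e', 'b', 'd']


Output: [0, 0, 0, 2, 2, 2, 0, 3, 0, 0, 2, 0]


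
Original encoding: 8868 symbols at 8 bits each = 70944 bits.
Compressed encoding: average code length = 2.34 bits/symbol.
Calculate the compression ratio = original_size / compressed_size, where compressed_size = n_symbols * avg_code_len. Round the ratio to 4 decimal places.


original_size = n_symbols * orig_bits = 8868 * 8 = 70944 bits
compressed_size = n_symbols * avg_code_len = 8868 * 2.34 = 20751.12 bits
ratio = original_size / compressed_size = 70944 / 20751.12 = 3.4188

Compression ratio = 3.4188


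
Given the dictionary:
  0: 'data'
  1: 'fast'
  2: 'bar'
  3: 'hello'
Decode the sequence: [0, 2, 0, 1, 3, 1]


Look up each index in the dictionary:
  0 -> 'data'
  2 -> 'bar'
  0 -> 'data'
  1 -> 'fast'
  3 -> 'hello'
  1 -> 'fast'

Decoded: "data bar data fast hello fast"


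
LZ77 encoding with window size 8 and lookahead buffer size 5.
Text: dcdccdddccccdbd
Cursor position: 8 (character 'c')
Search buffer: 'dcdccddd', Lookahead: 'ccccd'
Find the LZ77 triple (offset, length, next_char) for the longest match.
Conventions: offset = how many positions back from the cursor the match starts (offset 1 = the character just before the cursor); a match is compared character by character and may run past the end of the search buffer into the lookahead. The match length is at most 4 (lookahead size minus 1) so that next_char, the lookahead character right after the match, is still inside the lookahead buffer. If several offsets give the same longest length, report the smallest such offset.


Try each offset into the search buffer:
  offset=1 (pos 7, char 'd'): match length 0
  offset=2 (pos 6, char 'd'): match length 0
  offset=3 (pos 5, char 'd'): match length 0
  offset=4 (pos 4, char 'c'): match length 1
  offset=5 (pos 3, char 'c'): match length 2
  offset=6 (pos 2, char 'd'): match length 0
  offset=7 (pos 1, char 'c'): match length 1
  offset=8 (pos 0, char 'd'): match length 0
Longest match has length 2 at offset 5.
next_char = character at position 8 + 2 = 10 -> 'c'

Best match: offset=5, length=2 (matching 'cc' starting at position 3)
LZ77 triple: (5, 2, 'c')
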